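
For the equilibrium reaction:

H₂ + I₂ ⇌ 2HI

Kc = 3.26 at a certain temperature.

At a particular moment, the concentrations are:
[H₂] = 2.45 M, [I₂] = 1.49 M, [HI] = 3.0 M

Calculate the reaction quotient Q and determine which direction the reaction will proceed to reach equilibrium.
Q = 2.465, Q < K, reaction proceeds forward (toward products)

Q = ([HI]^2) / ([H₂] × [I₂])
  = ((3.0)^2) / ((2.45)·(1.49)) = 9/3.6505 = 2.465
Since Q = 2.465 < Kc = 3.26, the reaction proceeds forward (toward products) to reach equilibrium.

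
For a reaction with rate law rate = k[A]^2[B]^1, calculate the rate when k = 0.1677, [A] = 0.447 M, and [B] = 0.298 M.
0.009985 M/s

rate = k·[A]^2·[B]^1 = 0.1677·(0.447)^2·(0.298)^1 = 0.1677·0.199809·0.298 = 0.009985 M/s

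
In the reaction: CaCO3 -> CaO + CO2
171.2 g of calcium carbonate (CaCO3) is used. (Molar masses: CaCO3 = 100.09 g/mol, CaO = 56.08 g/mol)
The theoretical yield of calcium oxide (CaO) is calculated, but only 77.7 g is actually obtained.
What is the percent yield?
Moles of CaCO3 = 171.2 g ÷ 100.09 g/mol = 1.71046 mol
Mole ratio: 1 mol CaO / 1 mol CaCO3
Moles of CaO = 1.71046 × (1/1) = 1.71046 mol
Theoretical yield = 1.71046 mol × 56.08 g/mol = 95.923 g
Actual yield = 77.7 g
Percent yield = (77.7 / 95.923) × 100% = 81.0%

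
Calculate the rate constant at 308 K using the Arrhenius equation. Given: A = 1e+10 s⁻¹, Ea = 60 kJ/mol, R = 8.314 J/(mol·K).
6.67e-01 s⁻¹

k = A·exp(-Ea/(R·T)) = 1e+10·exp(-60000/(8.314·308)) = 1e+10·exp(-23.4310) = 1e+10·6.6689e-11 = 6.67e-01 s⁻¹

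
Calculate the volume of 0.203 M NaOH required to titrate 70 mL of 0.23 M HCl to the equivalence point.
V_{base} = 79.3 mL

At equivalence: moles acid = moles base.
moles HCl = 0.23 M × 0.07 L = 0.0161 mol
V_NaOH = 0.0161 mol ÷ 0.203 M = 0.07931 L = 79.3 mL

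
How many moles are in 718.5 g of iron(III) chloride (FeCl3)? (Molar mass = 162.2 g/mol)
Moles = 718.5 g ÷ 162.2 g/mol = 4.43 mol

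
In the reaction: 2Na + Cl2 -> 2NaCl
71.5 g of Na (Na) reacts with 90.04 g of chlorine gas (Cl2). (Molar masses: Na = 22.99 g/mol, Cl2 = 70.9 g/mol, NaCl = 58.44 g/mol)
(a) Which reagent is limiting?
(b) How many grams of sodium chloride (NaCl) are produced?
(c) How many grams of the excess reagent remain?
(a) Cl2, (b) 148.4 g, (c) 13.11 g

Moles of Na = 71.5 g ÷ 22.99 g/mol = 3.11005 mol
Moles of Cl2 = 90.04 g ÷ 70.9 g/mol = 1.26996 mol
Moles ÷ coefficient: Na: 3.11005/2 = 1.555, Cl2: 1.26996/1 = 1.27
(a) Cl2 has the smaller value, so Cl2 is the limiting reagent.
(b) Moles of NaCl = 1.26996 mol Cl2 × (2/1) = 2.53992 mol; mass = 2.53992 mol × 58.44 g/mol = 148.4 g
(c) Na consumed = 1.26996 × (2/1) = 2.53992 mol; remaining = 3.11005 − 2.53992 = 0.570132 mol; mass = 0.570132 mol × 22.99 g/mol = 13.11 g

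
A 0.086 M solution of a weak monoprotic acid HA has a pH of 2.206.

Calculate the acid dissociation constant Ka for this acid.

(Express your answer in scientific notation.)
K_a = 4.85e-04

[H⁺] = 10^(−pH) = 10^(−2.206) = 6.223e-03 M. For HA ⇌ H⁺ + A⁻, Ka = x²/(C − x) = (6.223e-03)²/(0.086 − 6.223e-03) = 4.85e-04.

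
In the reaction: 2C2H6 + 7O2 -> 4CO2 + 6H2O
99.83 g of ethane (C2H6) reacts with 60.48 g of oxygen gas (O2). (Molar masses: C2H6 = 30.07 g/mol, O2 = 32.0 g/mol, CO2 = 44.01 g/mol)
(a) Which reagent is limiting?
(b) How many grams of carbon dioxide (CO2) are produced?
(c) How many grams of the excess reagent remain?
(a) O2, (b) 47.53 g, (c) 83.59 g

Moles of C2H6 = 99.83 g ÷ 30.07 g/mol = 3.31992 mol
Moles of O2 = 60.48 g ÷ 32.0 g/mol = 1.89 mol
Moles ÷ coefficient: C2H6: 3.31992/2 = 1.66, O2: 1.89/7 = 0.27
(a) O2 has the smaller value, so O2 is the limiting reagent.
(b) Moles of CO2 = 1.89 mol O2 × (4/7) = 1.08 mol; mass = 1.08 mol × 44.01 g/mol = 47.53 g
(c) C2H6 consumed = 1.89 × (2/7) = 0.54 mol; remaining = 3.31992 − 0.54 = 2.77992 mol; mass = 2.77992 mol × 30.07 g/mol = 83.59 g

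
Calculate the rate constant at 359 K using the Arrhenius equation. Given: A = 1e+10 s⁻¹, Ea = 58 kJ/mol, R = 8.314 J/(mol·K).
3.64e+01 s⁻¹

k = A·exp(-Ea/(R·T)) = 1e+10·exp(-58000/(8.314·359)) = 1e+10·exp(-19.4323) = 1e+10·3.6364e-09 = 3.64e+01 s⁻¹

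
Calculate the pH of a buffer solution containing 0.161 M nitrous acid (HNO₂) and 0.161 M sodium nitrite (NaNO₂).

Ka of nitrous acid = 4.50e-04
pH = 3.35

pKa = -log(4.50e-04) = 3.35. pH = pKa + log([A⁻]/[HA]) = 3.35 + log(0.161/0.161)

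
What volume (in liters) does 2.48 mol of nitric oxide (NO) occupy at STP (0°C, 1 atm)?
At STP, 1 mol of gas occupies 22.4 L
Volume = 2.48 mol × 22.4 L/mol = 55.55 L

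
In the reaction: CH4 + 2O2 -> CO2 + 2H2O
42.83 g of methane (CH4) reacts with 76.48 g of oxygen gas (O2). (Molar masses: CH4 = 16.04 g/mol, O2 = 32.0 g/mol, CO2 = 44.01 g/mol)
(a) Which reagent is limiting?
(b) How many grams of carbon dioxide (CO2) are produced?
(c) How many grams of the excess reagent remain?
(a) O2, (b) 52.59 g, (c) 23.66 g

Moles of CH4 = 42.83 g ÷ 16.04 g/mol = 2.6702 mol
Moles of O2 = 76.48 g ÷ 32.0 g/mol = 2.39 mol
Moles ÷ coefficient: CH4: 2.6702/1 = 2.67, O2: 2.39/2 = 1.195
(a) O2 has the smaller value, so O2 is the limiting reagent.
(b) Moles of CO2 = 2.39 mol O2 × (1/2) = 1.195 mol; mass = 1.195 mol × 44.01 g/mol = 52.59 g
(c) CH4 consumed = 2.39 × (1/2) = 1.195 mol; remaining = 2.6702 − 1.195 = 1.4752 mol; mass = 1.4752 mol × 16.04 g/mol = 23.66 g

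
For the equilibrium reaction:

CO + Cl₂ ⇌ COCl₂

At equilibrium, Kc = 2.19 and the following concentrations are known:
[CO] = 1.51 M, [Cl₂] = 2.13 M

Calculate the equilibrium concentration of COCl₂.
[COCl₂] = 7.0437 M

Kc = ([COCl₂]) / ([CO] × [Cl₂]) = 2.19
[COCl₂]^1 = Kc · (reactant terms)/(other product terms) = 2.19 · 3.2163 / 1 = 7.0437
[COCl₂] = 7.0437 M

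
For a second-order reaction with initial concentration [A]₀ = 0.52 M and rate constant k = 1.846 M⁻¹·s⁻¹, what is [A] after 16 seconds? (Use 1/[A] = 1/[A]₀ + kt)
0.0318 M

1/[A] = 1/[A]₀ + k·t = 1/0.52 + (1.846)·(16) = 1.9231 + 29.5360 = 31.4591
[A] = 1/31.4591 = 0.0318 M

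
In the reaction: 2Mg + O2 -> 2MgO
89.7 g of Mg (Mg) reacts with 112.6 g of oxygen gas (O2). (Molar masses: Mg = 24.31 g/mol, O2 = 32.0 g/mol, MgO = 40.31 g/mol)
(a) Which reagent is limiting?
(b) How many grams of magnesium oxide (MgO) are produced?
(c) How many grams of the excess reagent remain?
(a) Mg, (b) 148.7 g, (c) 53.56 g

Moles of Mg = 89.7 g ÷ 24.31 g/mol = 3.68984 mol
Moles of O2 = 112.6 g ÷ 32.0 g/mol = 3.51875 mol
Moles ÷ coefficient: Mg: 3.68984/2 = 1.845, O2: 3.51875/1 = 3.519
(a) Mg has the smaller value, so Mg is the limiting reagent.
(b) Moles of MgO = 3.68984 mol Mg × (2/2) = 3.68984 mol; mass = 3.68984 mol × 40.31 g/mol = 148.7 g
(c) O2 consumed = 3.68984 × (1/2) = 1.84492 mol; remaining = 3.51875 − 1.84492 = 1.67383 mol; mass = 1.67383 mol × 32.0 g/mol = 53.56 g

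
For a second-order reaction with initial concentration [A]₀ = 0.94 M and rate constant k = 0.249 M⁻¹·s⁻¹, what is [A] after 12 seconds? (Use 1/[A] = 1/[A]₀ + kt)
0.2468 M

1/[A] = 1/[A]₀ + k·t = 1/0.94 + (0.249)·(12) = 1.0638 + 2.9880 = 4.0518
[A] = 1/4.0518 = 0.2468 M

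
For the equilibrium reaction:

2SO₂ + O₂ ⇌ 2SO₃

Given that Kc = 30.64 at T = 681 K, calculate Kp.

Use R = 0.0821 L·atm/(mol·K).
K_p = 0.5480

Δn = (moles gaseous products) − (moles gaseous reactants) = -1
T = 681 K; RT = 0.0821 × 681 = 55.9101
Kp = Kc·(RT)^Δn = 30.64 × (55.9101)^-1 = 30.64 × 0.0178859 = 0.5480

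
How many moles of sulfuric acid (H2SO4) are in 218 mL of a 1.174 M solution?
Moles = Molarity × Volume (L)
Moles = 1.174 M × 0.218 L = 0.2559 mol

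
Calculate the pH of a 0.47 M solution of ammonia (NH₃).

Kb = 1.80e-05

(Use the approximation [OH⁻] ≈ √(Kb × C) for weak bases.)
pH = 11.46

[OH⁻] = √(Kb × C) = √(1.80e-05 × 0.47) = 2.9086e-03. pOH = 2.54, pH = 14 - pOH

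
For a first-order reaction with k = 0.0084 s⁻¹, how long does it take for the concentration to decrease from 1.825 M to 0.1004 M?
345.26 s

From ln[A] = ln[A]₀ - k·t: t = ln([A]₀/[A])/k = ln(1.825/0.1004)/0.0084 = ln(18.1773)/0.0084 = 2.9002/0.0084 = 345.26 s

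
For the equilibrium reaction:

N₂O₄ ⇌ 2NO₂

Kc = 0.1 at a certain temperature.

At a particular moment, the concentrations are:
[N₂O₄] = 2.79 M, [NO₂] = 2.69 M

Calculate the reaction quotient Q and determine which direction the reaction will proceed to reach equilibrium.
Q = 2.594, Q > K, reaction proceeds reverse (toward reactants)

Q = ([NO₂]^2) / ([N₂O₄])
  = ((2.69)^2) / ((2.79)) = 7.2361/2.79 = 2.594
Since Q = 2.594 > Kc = 0.1, the reaction proceeds reverse (toward reactants) to reach equilibrium.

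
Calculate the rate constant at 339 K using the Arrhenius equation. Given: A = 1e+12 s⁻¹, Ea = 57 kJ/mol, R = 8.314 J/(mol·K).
1.65e+03 s⁻¹

k = A·exp(-Ea/(R·T)) = 1e+12·exp(-57000/(8.314·339)) = 1e+12·exp(-20.2239) = 1e+12·1.6477e-09 = 1.65e+03 s⁻¹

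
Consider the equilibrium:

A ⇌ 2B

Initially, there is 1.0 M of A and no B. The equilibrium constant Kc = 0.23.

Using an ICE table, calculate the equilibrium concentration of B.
[B] = 0.426 M

ICE: [A] = 1.0 − x, [B] = 2x.
Kc = (2x)²/(1.0 − x) = 0.23 ⇒ 4x² + 0.23x − 0.23 = 0.
x = (−0.23 + √(0.23² + 4·4·0.23))/(2·4) = (−0.23 + √3.7329)/8 = 0.21276.
[B] = 2x = 0.426 M.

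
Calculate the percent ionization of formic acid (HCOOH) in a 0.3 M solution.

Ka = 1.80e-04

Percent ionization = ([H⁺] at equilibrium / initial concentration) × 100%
Percent ionization = 2.42%

Let x = [H⁺]. Ka = x²/(C - x) ⇒ x² + (1.80e-04)x - (1.80e-04)(0.3) = 0. x = 7.2590e-03. Percent = (7.2590e-03/0.3) × 100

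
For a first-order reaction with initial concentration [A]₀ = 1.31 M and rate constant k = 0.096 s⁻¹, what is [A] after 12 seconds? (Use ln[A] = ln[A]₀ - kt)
0.4140 M

ln[A] = ln[A]₀ - k·t = ln(1.31) - (0.096)·(12) = 0.2700 - 1.1520 = -0.8820
[A] = e^(-0.8820) = 0.4140 M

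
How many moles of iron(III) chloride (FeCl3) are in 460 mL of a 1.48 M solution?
Moles = Molarity × Volume (L)
Moles = 1.48 M × 0.46 L = 0.6808 mol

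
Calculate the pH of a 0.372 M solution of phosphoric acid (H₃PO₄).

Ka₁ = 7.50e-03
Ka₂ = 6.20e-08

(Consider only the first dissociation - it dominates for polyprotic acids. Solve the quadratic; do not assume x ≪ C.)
pH = 1.31

x² + Ka₁·x − Ka₁·C = 0 with Ka₁ = 7.50e-03, C = 0.372.
x = (−Ka₁ + √(Ka₁² + 4·Ka₁·C))/2 = 4.9203e-02 M, so pH = 1.31.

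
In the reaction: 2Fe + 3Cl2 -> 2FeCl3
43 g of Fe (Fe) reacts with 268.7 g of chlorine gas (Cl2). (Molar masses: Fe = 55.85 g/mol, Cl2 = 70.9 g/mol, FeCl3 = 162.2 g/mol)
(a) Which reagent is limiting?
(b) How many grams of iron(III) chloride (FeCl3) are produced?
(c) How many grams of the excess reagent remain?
(a) Fe, (b) 124.9 g, (c) 186.8 g

Moles of Fe = 43 g ÷ 55.85 g/mol = 0.769919 mol
Moles of Cl2 = 268.7 g ÷ 70.9 g/mol = 3.78984 mol
Moles ÷ coefficient: Fe: 0.769919/2 = 0.385, Cl2: 3.78984/3 = 1.263
(a) Fe has the smaller value, so Fe is the limiting reagent.
(b) Moles of FeCl3 = 0.769919 mol Fe × (2/2) = 0.769919 mol; mass = 0.769919 mol × 162.2 g/mol = 124.9 g
(c) Cl2 consumed = 0.769919 × (3/2) = 1.15488 mol; remaining = 3.78984 − 1.15488 = 2.63497 mol; mass = 2.63497 mol × 70.9 g/mol = 186.8 g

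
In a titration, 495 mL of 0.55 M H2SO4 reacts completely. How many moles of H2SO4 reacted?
Moles = Molarity × Volume (L)
Moles = 0.55 M × 0.495 L = 0.2722 mol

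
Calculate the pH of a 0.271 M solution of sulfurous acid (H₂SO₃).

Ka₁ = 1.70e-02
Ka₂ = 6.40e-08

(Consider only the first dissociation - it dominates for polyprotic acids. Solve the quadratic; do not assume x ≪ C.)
pH = 1.22

x² + Ka₁·x − Ka₁·C = 0 with Ka₁ = 1.70e-02, C = 0.271.
x = (−Ka₁ + √(Ka₁² + 4·Ka₁·C))/2 = 5.9905e-02 M, so pH = 1.22.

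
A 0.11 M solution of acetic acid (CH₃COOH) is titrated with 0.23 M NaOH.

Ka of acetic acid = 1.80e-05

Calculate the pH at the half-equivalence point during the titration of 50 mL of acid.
pH = pKa = 4.74

At the half-equivalence point, [HA] = [A⁻], so by Henderson–Hasselbalch pH = pKa + log(1) = pKa.
pKa = −log(1.80e-05) = 4.74.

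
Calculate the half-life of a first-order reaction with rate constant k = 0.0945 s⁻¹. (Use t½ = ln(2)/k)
7.33 s

t½ = ln(2)/k = 0.6931/0.0945 = 7.33 s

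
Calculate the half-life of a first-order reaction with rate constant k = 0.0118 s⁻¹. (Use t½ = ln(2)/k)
58.74 s

t½ = ln(2)/k = 0.6931/0.0118 = 58.74 s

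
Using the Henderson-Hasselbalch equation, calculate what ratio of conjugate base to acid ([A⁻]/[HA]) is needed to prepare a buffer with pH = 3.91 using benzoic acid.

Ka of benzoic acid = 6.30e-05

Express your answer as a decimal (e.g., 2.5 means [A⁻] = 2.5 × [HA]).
[A⁻]/[HA] = 0.512

pKa = −log(6.30e-05) = 4.2007. pH = pKa + log([A⁻]/[HA]). 3.91 = 4.2007 + log(ratio). log(ratio) = 3.91 − 4.2007 = -0.2907. ratio = 10^(-0.2907) = 0.512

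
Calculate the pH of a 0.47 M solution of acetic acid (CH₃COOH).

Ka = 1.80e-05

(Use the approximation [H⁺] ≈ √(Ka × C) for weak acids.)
pH = 2.54

[H⁺] = √(Ka × C) = √(1.80e-05 × 0.47) = 2.9086e-03. pH = -log(2.9086e-03)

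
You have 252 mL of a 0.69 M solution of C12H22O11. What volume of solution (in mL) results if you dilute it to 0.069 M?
Using M₁V₁ = M₂V₂:
0.69 × 252 = 0.069 × V₂
V₂ = (0.69 × 252) / 0.069 = 2520 mL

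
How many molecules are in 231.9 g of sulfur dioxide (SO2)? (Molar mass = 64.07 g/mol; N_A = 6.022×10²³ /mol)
Moles = 231.9 g ÷ 64.07 g/mol = 3.61948 mol
Molecules = 3.61948 mol × 6.022×10²³ /mol = 2.180e+24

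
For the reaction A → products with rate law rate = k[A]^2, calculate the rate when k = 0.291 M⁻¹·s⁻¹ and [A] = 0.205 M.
0.01223 M/s

rate = k·[A]^2 = 0.291·(0.205)^2 = 0.291·0.042025 = 0.01223 M/s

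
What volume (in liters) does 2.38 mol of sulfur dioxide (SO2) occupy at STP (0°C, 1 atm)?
At STP, 1 mol of gas occupies 22.4 L
Volume = 2.38 mol × 22.4 L/mol = 53.31 L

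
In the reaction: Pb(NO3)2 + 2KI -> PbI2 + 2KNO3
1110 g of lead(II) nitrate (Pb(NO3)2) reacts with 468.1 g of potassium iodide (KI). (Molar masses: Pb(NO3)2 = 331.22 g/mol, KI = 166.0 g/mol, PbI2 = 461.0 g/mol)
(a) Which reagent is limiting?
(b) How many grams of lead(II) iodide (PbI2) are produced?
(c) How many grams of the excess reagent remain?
(a) KI, (b) 650 g, (c) 643 g

Moles of Pb(NO3)2 = 1110 g ÷ 331.22 g/mol = 3.35125 mol
Moles of KI = 468.1 g ÷ 166.0 g/mol = 2.81988 mol
Moles ÷ coefficient: Pb(NO3)2: 3.35125/1 = 3.351, KI: 2.81988/2 = 1.41
(a) KI has the smaller value, so KI is the limiting reagent.
(b) Moles of PbI2 = 2.81988 mol KI × (1/2) = 1.40994 mol; mass = 1.40994 mol × 461.0 g/mol = 650 g
(c) Pb(NO3)2 consumed = 2.81988 × (1/2) = 1.40994 mol; remaining = 3.35125 − 1.40994 = 1.94131 mol; mass = 1.94131 mol × 331.22 g/mol = 643 g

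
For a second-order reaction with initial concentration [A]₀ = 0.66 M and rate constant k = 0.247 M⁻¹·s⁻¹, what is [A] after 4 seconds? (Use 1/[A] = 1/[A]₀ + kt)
0.3995 M

1/[A] = 1/[A]₀ + k·t = 1/0.66 + (0.247)·(4) = 1.5152 + 0.9880 = 2.5032
[A] = 1/2.5032 = 0.3995 M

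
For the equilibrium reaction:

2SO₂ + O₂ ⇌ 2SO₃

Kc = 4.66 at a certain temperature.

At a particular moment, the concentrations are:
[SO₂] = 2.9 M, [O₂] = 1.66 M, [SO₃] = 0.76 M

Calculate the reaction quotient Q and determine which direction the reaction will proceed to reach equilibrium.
Q = 0.041, Q < K, reaction proceeds forward (toward products)

Q = ([SO₃]^2) / ([SO₂]^2 × [O₂])
  = ((0.76)^2) / ((2.9)^2·(1.66)) = 0.5776/13.961 = 0.04137
Since Q = 0.04137 < Kc = 4.66, the reaction proceeds forward (toward products) to reach equilibrium.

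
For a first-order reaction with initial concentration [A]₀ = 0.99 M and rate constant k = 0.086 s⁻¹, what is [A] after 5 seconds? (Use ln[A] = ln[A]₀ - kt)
0.6440 M

ln[A] = ln[A]₀ - k·t = ln(0.99) - (0.086)·(5) = -0.0101 - 0.4300 = -0.4401
[A] = e^(-0.4401) = 0.6440 M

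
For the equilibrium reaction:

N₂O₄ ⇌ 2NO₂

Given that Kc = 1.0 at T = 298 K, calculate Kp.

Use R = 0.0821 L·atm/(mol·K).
K_p = 24.4658

Δn = (moles gaseous products) − (moles gaseous reactants) = 1
T = 298 K; RT = 0.0821 × 298 = 24.4658
Kp = Kc·(RT)^Δn = 1.0 × (24.4658)^1 = 1.0 × 24.4658 = 24.4658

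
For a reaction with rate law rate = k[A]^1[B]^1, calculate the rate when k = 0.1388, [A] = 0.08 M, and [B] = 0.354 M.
0.003931 M/s

rate = k·[A]^1·[B]^1 = 0.1388·(0.08)^1·(0.354)^1 = 0.1388·0.08·0.354 = 0.003931 M/s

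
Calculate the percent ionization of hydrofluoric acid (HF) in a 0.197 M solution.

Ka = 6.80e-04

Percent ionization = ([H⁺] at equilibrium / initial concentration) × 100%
Percent ionization = 5.71%

Let x = [H⁺]. Ka = x²/(C - x) ⇒ x² + (6.80e-04)x - (6.80e-04)(0.197) = 0. x = 1.1239e-02. Percent = (1.1239e-02/0.197) × 100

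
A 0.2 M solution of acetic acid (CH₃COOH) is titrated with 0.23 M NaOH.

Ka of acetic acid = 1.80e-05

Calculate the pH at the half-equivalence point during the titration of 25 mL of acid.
pH = pKa = 4.74

At the half-equivalence point, [HA] = [A⁻], so by Henderson–Hasselbalch pH = pKa + log(1) = pKa.
pKa = −log(1.80e-05) = 4.74.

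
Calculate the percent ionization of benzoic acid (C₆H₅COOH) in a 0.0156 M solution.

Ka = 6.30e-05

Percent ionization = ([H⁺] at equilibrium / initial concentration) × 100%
Percent ionization = 6.16%

Let x = [H⁺]. Ka = x²/(C - x) ⇒ x² + (6.30e-05)x - (6.30e-05)(0.0156) = 0. x = 9.6036e-04. Percent = (9.6036e-04/0.0156) × 100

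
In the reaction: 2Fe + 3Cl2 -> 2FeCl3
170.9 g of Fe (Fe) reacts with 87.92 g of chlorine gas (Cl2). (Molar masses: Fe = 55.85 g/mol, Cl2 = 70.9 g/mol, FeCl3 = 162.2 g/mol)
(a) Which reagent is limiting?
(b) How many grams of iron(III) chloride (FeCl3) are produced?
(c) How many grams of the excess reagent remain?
(a) Cl2, (b) 134.1 g, (c) 124.7 g

Moles of Fe = 170.9 g ÷ 55.85 g/mol = 3.05998 mol
Moles of Cl2 = 87.92 g ÷ 70.9 g/mol = 1.24006 mol
Moles ÷ coefficient: Fe: 3.05998/2 = 1.53, Cl2: 1.24006/3 = 0.4134
(a) Cl2 has the smaller value, so Cl2 is the limiting reagent.
(b) Moles of FeCl3 = 1.24006 mol Cl2 × (2/3) = 0.826704 mol; mass = 0.826704 mol × 162.2 g/mol = 134.1 g
(c) Fe consumed = 1.24006 × (2/3) = 0.826704 mol; remaining = 3.05998 − 0.826704 = 2.23328 mol; mass = 2.23328 mol × 55.85 g/mol = 124.7 g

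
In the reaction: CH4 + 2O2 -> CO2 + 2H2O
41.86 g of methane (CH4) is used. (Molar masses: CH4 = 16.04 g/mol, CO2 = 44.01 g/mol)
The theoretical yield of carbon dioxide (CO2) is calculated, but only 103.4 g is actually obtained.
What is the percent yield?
Moles of CH4 = 41.86 g ÷ 16.04 g/mol = 2.60973 mol
Mole ratio: 1 mol CO2 / 1 mol CH4
Moles of CO2 = 2.60973 × (1/1) = 2.60973 mol
Theoretical yield = 2.60973 mol × 44.01 g/mol = 114.85 g
Actual yield = 103.4 g
Percent yield = (103.4 / 114.85) × 100% = 90.0%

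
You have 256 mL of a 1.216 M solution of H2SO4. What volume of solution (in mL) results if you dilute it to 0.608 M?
Using M₁V₁ = M₂V₂:
1.216 × 256 = 0.608 × V₂
V₂ = (1.216 × 256) / 0.608 = 512 mL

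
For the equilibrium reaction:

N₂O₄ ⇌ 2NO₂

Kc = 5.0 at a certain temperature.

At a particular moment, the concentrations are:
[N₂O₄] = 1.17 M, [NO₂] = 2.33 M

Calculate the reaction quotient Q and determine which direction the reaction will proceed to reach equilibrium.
Q = 4.640, Q < K, reaction proceeds forward (toward products)

Q = ([NO₂]^2) / ([N₂O₄])
  = ((2.33)^2) / ((1.17)) = 5.4289/1.17 = 4.64
Since Q = 4.64 < Kc = 5.0, the reaction proceeds forward (toward products) to reach equilibrium.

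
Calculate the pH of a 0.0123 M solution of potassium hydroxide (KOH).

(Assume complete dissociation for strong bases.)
pH = 12.09

[OH⁻] = 0.0123 M for strong base. pOH = -log[OH⁻] = 1.91, pH = 14 - pOH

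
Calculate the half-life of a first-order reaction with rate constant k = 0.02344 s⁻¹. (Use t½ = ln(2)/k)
29.57 s

t½ = ln(2)/k = 0.6931/0.02344 = 29.57 s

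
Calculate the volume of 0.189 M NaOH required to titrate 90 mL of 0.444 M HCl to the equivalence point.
V_{base} = 211.4 mL

At equivalence: moles acid = moles base.
moles HCl = 0.444 M × 0.09 L = 0.03996 mol
V_NaOH = 0.03996 mol ÷ 0.189 M = 0.2114 L = 211.4 mL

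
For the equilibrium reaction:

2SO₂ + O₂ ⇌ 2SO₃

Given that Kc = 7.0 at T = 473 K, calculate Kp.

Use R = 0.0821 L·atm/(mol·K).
K_p = 0.1803

Δn = (moles gaseous products) − (moles gaseous reactants) = -1
T = 473 K; RT = 0.0821 × 473 = 38.8333
Kp = Kc·(RT)^Δn = 7.0 × (38.8333)^-1 = 7.0 × 0.0257511 = 0.1803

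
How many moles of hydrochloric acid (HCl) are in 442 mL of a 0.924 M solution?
Moles = Molarity × Volume (L)
Moles = 0.924 M × 0.442 L = 0.4084 mol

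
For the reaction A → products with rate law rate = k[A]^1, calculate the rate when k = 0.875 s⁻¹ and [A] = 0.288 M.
0.252 M/s

rate = k·[A]^1 = 0.875·(0.288)^1 = 0.875·0.288 = 0.252 M/s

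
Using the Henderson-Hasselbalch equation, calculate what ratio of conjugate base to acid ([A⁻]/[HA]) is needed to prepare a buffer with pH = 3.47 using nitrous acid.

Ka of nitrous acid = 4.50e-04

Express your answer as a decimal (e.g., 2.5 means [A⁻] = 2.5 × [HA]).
[A⁻]/[HA] = 1.328

pKa = −log(4.50e-04) = 3.3468. pH = pKa + log([A⁻]/[HA]). 3.47 = 3.3468 + log(ratio). log(ratio) = 3.47 − 3.3468 = 0.1232. ratio = 10^(0.1232) = 1.328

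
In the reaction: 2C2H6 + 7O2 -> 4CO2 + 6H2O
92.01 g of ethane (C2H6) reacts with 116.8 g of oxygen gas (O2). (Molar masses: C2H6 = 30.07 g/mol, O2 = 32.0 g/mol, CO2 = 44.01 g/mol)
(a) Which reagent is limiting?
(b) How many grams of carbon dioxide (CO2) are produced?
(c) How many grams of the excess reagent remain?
(a) O2, (b) 91.79 g, (c) 60.65 g

Moles of C2H6 = 92.01 g ÷ 30.07 g/mol = 3.05986 mol
Moles of O2 = 116.8 g ÷ 32.0 g/mol = 3.65 mol
Moles ÷ coefficient: C2H6: 3.05986/2 = 1.53, O2: 3.65/7 = 0.5214
(a) O2 has the smaller value, so O2 is the limiting reagent.
(b) Moles of CO2 = 3.65 mol O2 × (4/7) = 2.08571 mol; mass = 2.08571 mol × 44.01 g/mol = 91.79 g
(c) C2H6 consumed = 3.65 × (2/7) = 1.04286 mol; remaining = 3.05986 − 1.04286 = 2.017 mol; mass = 2.017 mol × 30.07 g/mol = 60.65 g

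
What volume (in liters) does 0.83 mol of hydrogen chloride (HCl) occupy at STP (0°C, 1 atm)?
At STP, 1 mol of gas occupies 22.4 L
Volume = 0.83 mol × 22.4 L/mol = 18.59 L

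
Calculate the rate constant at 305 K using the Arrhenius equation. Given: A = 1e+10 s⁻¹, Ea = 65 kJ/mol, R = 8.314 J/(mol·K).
7.37e-02 s⁻¹

k = A·exp(-Ea/(R·T)) = 1e+10·exp(-65000/(8.314·305)) = 1e+10·exp(-25.6332) = 1e+10·7.3727e-12 = 7.37e-02 s⁻¹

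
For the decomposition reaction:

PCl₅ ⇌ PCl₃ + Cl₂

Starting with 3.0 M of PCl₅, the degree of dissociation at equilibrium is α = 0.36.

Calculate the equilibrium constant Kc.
K_c = 0.6075

x = α·[A]₀ = 0.36 × 3.0 = 1.08 M dissociated.
At eq: [PCl₅] = 3.0 − 1.08 = 1.92 M; [PCl₃] = [Cl₂] = x = 1.08 M.
Kc = [PCl₃][Cl₂]/[PCl₅] = (1.08)²/1.92 = 0.6075.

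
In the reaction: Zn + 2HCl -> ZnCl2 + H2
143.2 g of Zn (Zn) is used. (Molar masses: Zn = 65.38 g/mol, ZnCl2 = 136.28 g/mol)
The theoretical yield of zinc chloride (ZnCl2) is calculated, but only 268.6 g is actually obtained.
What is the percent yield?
Moles of Zn = 143.2 g ÷ 65.38 g/mol = 2.19027 mol
Mole ratio: 1 mol ZnCl2 / 1 mol Zn
Moles of ZnCl2 = 2.19027 × (1/1) = 2.19027 mol
Theoretical yield = 2.19027 mol × 136.28 g/mol = 298.49 g
Actual yield = 268.6 g
Percent yield = (268.6 / 298.49) × 100% = 90.0%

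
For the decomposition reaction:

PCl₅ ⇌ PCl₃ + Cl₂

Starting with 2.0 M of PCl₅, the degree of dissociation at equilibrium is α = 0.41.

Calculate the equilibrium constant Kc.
K_c = 0.5698

x = α·[A]₀ = 0.41 × 2.0 = 0.82 M dissociated.
At eq: [PCl₅] = 2.0 − 0.82 = 1.18 M; [PCl₃] = [Cl₂] = x = 0.82 M.
Kc = [PCl₃][Cl₂]/[PCl₅] = (0.82)²/1.18 = 0.5698.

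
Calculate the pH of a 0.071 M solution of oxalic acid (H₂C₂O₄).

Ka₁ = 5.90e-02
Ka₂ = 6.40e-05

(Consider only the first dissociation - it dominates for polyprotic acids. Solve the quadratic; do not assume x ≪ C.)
pH = 1.38

x² + Ka₁·x − Ka₁·C = 0 with Ka₁ = 5.90e-02, C = 0.071.
x = (−Ka₁ + √(Ka₁² + 4·Ka₁·C))/2 = 4.1628e-02 M, so pH = 1.38.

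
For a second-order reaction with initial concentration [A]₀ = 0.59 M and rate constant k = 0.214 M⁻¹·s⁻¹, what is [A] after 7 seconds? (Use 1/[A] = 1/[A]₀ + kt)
0.3132 M

1/[A] = 1/[A]₀ + k·t = 1/0.59 + (0.214)·(7) = 1.6949 + 1.4980 = 3.1929
[A] = 1/3.1929 = 0.3132 M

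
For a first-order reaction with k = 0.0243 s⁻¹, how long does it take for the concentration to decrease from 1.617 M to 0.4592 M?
51.80 s

From ln[A] = ln[A]₀ - k·t: t = ln([A]₀/[A])/k = ln(1.617/0.4592)/0.0243 = ln(3.5213)/0.0243 = 1.2588/0.0243 = 51.80 s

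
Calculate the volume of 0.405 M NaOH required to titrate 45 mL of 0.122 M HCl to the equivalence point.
V_{base} = 13.6 mL

At equivalence: moles acid = moles base.
moles HCl = 0.122 M × 0.045 L = 0.00549 mol
V_NaOH = 0.00549 mol ÷ 0.405 M = 0.01356 L = 13.6 mL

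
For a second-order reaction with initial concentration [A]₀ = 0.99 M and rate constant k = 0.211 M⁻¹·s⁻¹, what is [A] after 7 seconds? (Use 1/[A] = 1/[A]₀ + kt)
0.4021 M

1/[A] = 1/[A]₀ + k·t = 1/0.99 + (0.211)·(7) = 1.0101 + 1.4770 = 2.4871
[A] = 1/2.4871 = 0.4021 M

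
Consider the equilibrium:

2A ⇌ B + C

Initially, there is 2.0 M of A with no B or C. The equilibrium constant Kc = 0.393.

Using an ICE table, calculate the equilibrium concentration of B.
[B] = 0.556 M

ICE: [A] = 2.0 − 2x, [B] = [C] = x.
Kc = x²/(2.0 − 2x)² = 0.393 ⇒ √Kc = x/(2.0 − 2x).
x = √0.393·2.0/(1 + 2√0.393) = 0.6269·2.0/2.2538 = 0.5563.
[B] = x = 0.556 M.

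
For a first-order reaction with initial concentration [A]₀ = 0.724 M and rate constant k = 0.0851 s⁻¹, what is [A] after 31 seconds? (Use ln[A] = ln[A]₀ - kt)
0.0518 M

ln[A] = ln[A]₀ - k·t = ln(0.724) - (0.0851)·(31) = -0.3230 - 2.6381 = -2.9611
[A] = e^(-2.9611) = 0.0518 M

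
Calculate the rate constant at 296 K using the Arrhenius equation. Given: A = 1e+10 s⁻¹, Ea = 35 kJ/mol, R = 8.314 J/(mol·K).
6.66e+03 s⁻¹

k = A·exp(-Ea/(R·T)) = 1e+10·exp(-35000/(8.314·296)) = 1e+10·exp(-14.2222) = 1e+10·6.6586e-07 = 6.66e+03 s⁻¹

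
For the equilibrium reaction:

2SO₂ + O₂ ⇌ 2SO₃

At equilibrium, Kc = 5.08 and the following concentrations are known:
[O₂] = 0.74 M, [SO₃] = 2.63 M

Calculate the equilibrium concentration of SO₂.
[SO₂] = 1.3565 M

Kc = ([SO₃]^2) / ([SO₂]^2 × [O₂]) = 5.08
[SO₂]^2 = (product terms)/(Kc · other reactant terms) = 6.9169 / (5.08 · 0.74) = 1.84
[SO₂] = (1.84)^(1/2) = 1.3565 M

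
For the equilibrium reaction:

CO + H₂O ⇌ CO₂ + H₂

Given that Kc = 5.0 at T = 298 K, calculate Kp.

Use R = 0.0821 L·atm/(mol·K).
K_p = 5.0000

Δn = (moles gaseous products) − (moles gaseous reactants) = 0
T = 298 K; RT = 0.0821 × 298 = 24.4658
Kp = Kc·(RT)^Δn = 5.0 × (24.4658)^0 = 5.0 × 1 = 5.0000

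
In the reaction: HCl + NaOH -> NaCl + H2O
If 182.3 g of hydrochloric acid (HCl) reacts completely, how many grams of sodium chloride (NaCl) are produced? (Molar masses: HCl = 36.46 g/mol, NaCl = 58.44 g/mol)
Moles of HCl = 182.3 g ÷ 36.46 g/mol = 5 mol
Mole ratio: 1 mol NaCl / 1 mol HCl
Moles of NaCl = 5 × (1/1) = 5 mol
Mass of NaCl = 5 mol × 58.44 g/mol = 292.2 g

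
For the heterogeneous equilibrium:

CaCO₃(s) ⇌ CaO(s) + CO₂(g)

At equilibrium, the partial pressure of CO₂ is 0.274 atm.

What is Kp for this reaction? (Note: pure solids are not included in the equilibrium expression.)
K_p = 0.274

Solids (CaCO₃, CaO) have activity 1 and are excluded.
Kp = P(CO₂) = 0.274.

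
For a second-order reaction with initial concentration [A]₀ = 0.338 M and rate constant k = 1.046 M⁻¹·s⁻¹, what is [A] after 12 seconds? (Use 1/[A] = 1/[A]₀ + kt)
0.0645 M

1/[A] = 1/[A]₀ + k·t = 1/0.338 + (1.046)·(12) = 2.9586 + 12.5520 = 15.5106
[A] = 1/15.5106 = 0.0645 M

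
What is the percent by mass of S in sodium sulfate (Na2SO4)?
Mass of S in formula = 32.07 × 1 = 32.07 g/mol
Molar mass = 142.05 g/mol
% S = (32.07/142.05) × 100% = 22.58%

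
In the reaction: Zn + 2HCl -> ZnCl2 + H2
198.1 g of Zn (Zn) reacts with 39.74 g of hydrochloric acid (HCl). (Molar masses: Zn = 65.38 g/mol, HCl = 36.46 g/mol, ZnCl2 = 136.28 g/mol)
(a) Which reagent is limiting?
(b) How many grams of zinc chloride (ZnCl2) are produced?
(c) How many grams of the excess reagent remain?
(a) HCl, (b) 74.27 g, (c) 162.5 g

Moles of Zn = 198.1 g ÷ 65.38 g/mol = 3.02998 mol
Moles of HCl = 39.74 g ÷ 36.46 g/mol = 1.08996 mol
Moles ÷ coefficient: Zn: 3.02998/1 = 3.03, HCl: 1.08996/2 = 0.545
(a) HCl has the smaller value, so HCl is the limiting reagent.
(b) Moles of ZnCl2 = 1.08996 mol HCl × (1/2) = 0.544981 mol; mass = 0.544981 mol × 136.28 g/mol = 74.27 g
(c) Zn consumed = 1.08996 × (1/2) = 0.544981 mol; remaining = 3.02998 − 0.544981 = 2.485 mol; mass = 2.485 mol × 65.38 g/mol = 162.5 g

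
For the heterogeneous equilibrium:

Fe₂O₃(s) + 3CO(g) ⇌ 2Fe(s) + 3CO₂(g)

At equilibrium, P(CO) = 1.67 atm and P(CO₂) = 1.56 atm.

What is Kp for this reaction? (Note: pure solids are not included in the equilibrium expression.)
K_p = 0.815

Solids (Fe₂O₃, Fe) are excluded.
Kp = P(CO₂)³/P(CO)³ = (1.56)³/(1.67)³ = 3.796/4.657 = 0.815.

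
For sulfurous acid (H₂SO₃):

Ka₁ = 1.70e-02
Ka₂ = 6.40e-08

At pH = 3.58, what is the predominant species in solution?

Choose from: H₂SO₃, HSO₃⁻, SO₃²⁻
HSO₃⁻

pKa1 = 1.77, pKa2 = 7.19. Each pKa is the crossover between adjacent species; pH = 3.58 lies in the region where HSO₃⁻ predominates.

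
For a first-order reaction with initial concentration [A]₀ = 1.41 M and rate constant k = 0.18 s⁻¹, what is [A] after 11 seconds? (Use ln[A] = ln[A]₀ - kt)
0.1947 M

ln[A] = ln[A]₀ - k·t = ln(1.41) - (0.18)·(11) = 0.3436 - 1.9800 = -1.6364
[A] = e^(-1.6364) = 0.1947 M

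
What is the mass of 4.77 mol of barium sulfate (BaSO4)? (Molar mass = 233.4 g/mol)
Mass = 4.77 mol × 233.4 g/mol = 1113 g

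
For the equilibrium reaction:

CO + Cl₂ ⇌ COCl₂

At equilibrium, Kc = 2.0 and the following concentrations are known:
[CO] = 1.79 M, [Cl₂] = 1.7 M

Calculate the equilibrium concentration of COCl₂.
[COCl₂] = 6.0860 M

Kc = ([COCl₂]) / ([CO] × [Cl₂]) = 2.0
[COCl₂]^1 = Kc · (reactant terms)/(other product terms) = 2.0 · 3.043 / 1 = 6.086
[COCl₂] = 6.0860 M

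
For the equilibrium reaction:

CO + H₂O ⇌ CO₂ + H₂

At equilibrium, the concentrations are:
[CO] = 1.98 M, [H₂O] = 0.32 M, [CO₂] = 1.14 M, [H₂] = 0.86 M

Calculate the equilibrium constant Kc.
K_c = 1.5473

Kc = ([CO₂] × [H₂]) / ([CO] × [H₂O])
   = ((1.14)·(0.86)) / ((1.98)·(0.32))
   = 0.9804 / 0.6336 = 1.5473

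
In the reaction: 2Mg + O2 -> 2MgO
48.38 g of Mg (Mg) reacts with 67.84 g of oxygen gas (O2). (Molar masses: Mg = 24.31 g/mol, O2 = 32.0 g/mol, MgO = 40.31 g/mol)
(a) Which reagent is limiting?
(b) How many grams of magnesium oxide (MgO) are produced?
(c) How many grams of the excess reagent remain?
(a) Mg, (b) 80.22 g, (c) 36 g

Moles of Mg = 48.38 g ÷ 24.31 g/mol = 1.99013 mol
Moles of O2 = 67.84 g ÷ 32.0 g/mol = 2.12 mol
Moles ÷ coefficient: Mg: 1.99013/2 = 0.9951, O2: 2.12/1 = 2.12
(a) Mg has the smaller value, so Mg is the limiting reagent.
(b) Moles of MgO = 1.99013 mol Mg × (2/2) = 1.99013 mol; mass = 1.99013 mol × 40.31 g/mol = 80.22 g
(c) O2 consumed = 1.99013 × (1/2) = 0.995064 mol; remaining = 2.12 − 0.995064 = 1.12494 mol; mass = 1.12494 mol × 32.0 g/mol = 36 g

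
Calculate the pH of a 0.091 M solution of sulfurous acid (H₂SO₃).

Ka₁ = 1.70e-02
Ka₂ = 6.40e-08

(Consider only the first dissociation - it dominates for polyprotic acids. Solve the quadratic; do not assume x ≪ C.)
pH = 1.50

x² + Ka₁·x − Ka₁·C = 0 with Ka₁ = 1.70e-02, C = 0.091.
x = (−Ka₁ + √(Ka₁² + 4·Ka₁·C))/2 = 3.1740e-02 M, so pH = 1.50.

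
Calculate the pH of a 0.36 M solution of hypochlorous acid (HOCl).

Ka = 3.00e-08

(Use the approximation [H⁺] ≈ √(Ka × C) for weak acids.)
pH = 3.98

[H⁺] = √(Ka × C) = √(3.00e-08 × 0.36) = 1.0392e-04. pH = -log(1.0392e-04)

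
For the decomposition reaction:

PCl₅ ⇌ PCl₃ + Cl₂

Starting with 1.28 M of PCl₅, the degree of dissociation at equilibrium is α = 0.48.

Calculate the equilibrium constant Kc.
K_c = 0.5671

x = α·[A]₀ = 0.48 × 1.28 = 0.6144 M dissociated.
At eq: [PCl₅] = 1.28 − 0.6144 = 0.6656 M; [PCl₃] = [Cl₂] = x = 0.6144 M.
Kc = [PCl₃][Cl₂]/[PCl₅] = (0.6144)²/0.6656 = 0.5671.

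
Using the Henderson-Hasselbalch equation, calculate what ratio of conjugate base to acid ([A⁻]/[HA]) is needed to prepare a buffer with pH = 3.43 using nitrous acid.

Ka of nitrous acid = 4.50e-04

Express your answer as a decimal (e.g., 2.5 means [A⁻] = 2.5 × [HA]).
[A⁻]/[HA] = 1.211

pKa = −log(4.50e-04) = 3.3468. pH = pKa + log([A⁻]/[HA]). 3.43 = 3.3468 + log(ratio). log(ratio) = 3.43 − 3.3468 = 0.0832. ratio = 10^(0.0832) = 1.211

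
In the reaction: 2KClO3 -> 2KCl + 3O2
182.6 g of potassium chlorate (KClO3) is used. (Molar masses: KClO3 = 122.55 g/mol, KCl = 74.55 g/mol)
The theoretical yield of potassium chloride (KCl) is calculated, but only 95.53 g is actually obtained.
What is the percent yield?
Moles of KClO3 = 182.6 g ÷ 122.55 g/mol = 1.49 mol
Mole ratio: 2 mol KCl / 2 mol KClO3
Moles of KCl = 1.49 × (2/2) = 1.49 mol
Theoretical yield = 1.49 mol × 74.55 g/mol = 111.08 g
Actual yield = 95.53 g
Percent yield = (95.53 / 111.08) × 100% = 86.0%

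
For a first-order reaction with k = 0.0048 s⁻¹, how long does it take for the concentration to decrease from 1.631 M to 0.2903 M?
359.59 s

From ln[A] = ln[A]₀ - k·t: t = ln([A]₀/[A])/k = ln(1.631/0.2903)/0.0048 = ln(5.6183)/0.0048 = 1.7260/0.0048 = 359.59 s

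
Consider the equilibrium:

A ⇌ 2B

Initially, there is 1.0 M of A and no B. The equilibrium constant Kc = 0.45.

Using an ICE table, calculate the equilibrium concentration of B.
[B] = 0.568 M

ICE: [A] = 1.0 − x, [B] = 2x.
Kc = (2x)²/(1.0 − x) = 0.45 ⇒ 4x² + 0.45x − 0.45 = 0.
x = (−0.45 + √(0.45² + 4·4·0.45))/(2·4) = (−0.45 + √7.4025)/8 = 0.28384.
[B] = 2x = 0.568 M.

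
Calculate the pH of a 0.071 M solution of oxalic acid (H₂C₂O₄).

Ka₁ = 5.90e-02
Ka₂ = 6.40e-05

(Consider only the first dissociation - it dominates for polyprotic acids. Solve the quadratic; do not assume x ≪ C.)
pH = 1.38

x² + Ka₁·x − Ka₁·C = 0 with Ka₁ = 5.90e-02, C = 0.071.
x = (−Ka₁ + √(Ka₁² + 4·Ka₁·C))/2 = 4.1628e-02 M, so pH = 1.38.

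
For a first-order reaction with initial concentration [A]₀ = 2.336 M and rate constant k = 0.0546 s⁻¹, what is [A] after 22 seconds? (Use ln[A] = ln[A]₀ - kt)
0.7027 M

ln[A] = ln[A]₀ - k·t = ln(2.336) - (0.0546)·(22) = 0.8484 - 1.2012 = -0.3528
[A] = e^(-0.3528) = 0.7027 M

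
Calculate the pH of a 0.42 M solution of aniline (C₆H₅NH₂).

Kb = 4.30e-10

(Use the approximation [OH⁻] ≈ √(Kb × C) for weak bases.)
pH = 9.13

[OH⁻] = √(Kb × C) = √(4.30e-10 × 0.42) = 1.3439e-05. pOH = 4.87, pH = 14 - pOH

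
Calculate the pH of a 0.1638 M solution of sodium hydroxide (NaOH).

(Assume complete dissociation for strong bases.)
pH = 13.21

[OH⁻] = 0.1638 M for strong base. pOH = -log[OH⁻] = 0.79, pH = 14 - pOH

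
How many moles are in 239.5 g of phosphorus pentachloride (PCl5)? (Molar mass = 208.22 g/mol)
Moles = 239.5 g ÷ 208.22 g/mol = 1.15 mol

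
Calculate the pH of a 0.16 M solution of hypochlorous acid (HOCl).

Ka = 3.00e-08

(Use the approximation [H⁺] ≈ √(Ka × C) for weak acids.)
pH = 4.16

[H⁺] = √(Ka × C) = √(3.00e-08 × 0.16) = 6.9282e-05. pH = -log(6.9282e-05)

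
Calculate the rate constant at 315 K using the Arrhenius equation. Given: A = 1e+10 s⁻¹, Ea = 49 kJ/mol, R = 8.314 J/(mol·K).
7.49e+01 s⁻¹

k = A·exp(-Ea/(R·T)) = 1e+10·exp(-49000/(8.314·315)) = 1e+10·exp(-18.7101) = 1e+10·7.4872e-09 = 7.49e+01 s⁻¹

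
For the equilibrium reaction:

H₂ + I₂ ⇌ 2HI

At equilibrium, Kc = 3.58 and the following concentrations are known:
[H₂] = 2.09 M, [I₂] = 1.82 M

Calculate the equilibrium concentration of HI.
[HI] = 3.6902 M

Kc = ([HI]^2) / ([H₂] × [I₂]) = 3.58
[HI]^2 = Kc · (reactant terms)/(other product terms) = 3.58 · 3.8038 / 1 = 13.618
[HI] = (13.618)^(1/2) = 3.6902 M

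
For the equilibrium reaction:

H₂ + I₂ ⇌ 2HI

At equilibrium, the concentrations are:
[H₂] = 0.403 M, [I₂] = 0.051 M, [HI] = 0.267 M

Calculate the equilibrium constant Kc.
K_c = 3.4685

Kc = ([HI]^2) / ([H₂] × [I₂])
   = ((0.267)^2) / ((0.403)·(0.051))
   = 0.071289 / 0.020553 = 3.4685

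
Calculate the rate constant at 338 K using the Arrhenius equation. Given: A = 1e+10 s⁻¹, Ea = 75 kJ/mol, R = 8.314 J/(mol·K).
2.56e-02 s⁻¹

k = A·exp(-Ea/(R·T)) = 1e+10·exp(-75000/(8.314·338)) = 1e+10·exp(-26.6891) = 1e+10·2.5648e-12 = 2.56e-02 s⁻¹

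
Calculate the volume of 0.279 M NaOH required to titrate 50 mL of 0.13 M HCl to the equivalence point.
V_{base} = 23.3 mL

At equivalence: moles acid = moles base.
moles HCl = 0.13 M × 0.05 L = 0.0065 mol
V_NaOH = 0.0065 mol ÷ 0.279 M = 0.0233 L = 23.3 mL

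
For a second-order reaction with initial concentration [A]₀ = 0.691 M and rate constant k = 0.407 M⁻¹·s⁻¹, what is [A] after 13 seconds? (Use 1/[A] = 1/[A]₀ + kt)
0.1484 M

1/[A] = 1/[A]₀ + k·t = 1/0.691 + (0.407)·(13) = 1.4472 + 5.2910 = 6.7382
[A] = 1/6.7382 = 0.1484 M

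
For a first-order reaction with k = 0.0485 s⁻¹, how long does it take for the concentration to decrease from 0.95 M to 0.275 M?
25.56 s

From ln[A] = ln[A]₀ - k·t: t = ln([A]₀/[A])/k = ln(0.95/0.275)/0.0485 = ln(3.4545)/0.0485 = 1.2397/0.0485 = 25.56 s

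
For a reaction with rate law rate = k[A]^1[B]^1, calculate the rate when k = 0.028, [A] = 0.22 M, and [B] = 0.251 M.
0.001546 M/s

rate = k·[A]^1·[B]^1 = 0.028·(0.22)^1·(0.251)^1 = 0.028·0.22·0.251 = 0.001546 M/s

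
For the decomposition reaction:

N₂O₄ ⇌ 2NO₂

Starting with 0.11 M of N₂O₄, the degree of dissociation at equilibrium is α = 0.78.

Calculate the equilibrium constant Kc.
K_c = 1.2168

x = α·[A]₀ = 0.78 × 0.11 = 0.0858 M dissociated.
At eq: [N₂O₄] = 0.11 − 0.0858 = 0.0242 M; [NO₂] = 2x = 0.1716 M.
Kc = [NO₂]²/[N₂O₄] = (0.1716)²/0.0242 = 1.217.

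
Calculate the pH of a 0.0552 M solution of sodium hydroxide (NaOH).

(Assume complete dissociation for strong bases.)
pH = 12.74

[OH⁻] = 0.0552 M for strong base. pOH = -log[OH⁻] = 1.26, pH = 14 - pOH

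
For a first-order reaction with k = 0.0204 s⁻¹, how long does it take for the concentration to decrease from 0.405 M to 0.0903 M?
73.57 s

From ln[A] = ln[A]₀ - k·t: t = ln([A]₀/[A])/k = ln(0.405/0.0903)/0.0204 = ln(4.4850)/0.0204 = 1.5007/0.0204 = 73.57 s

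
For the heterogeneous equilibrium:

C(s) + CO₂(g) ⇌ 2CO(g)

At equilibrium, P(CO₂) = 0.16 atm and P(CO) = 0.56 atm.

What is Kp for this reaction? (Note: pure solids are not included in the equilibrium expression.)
K_p = 1.960

Solid C is excluded.
Kp = P(CO)²/P(CO₂) = (0.56)²/0.16 = 0.3136/0.16 = 1.960.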